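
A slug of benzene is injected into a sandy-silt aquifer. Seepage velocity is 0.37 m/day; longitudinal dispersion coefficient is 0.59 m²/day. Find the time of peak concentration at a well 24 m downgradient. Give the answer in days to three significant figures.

For the 1D instantaneous-source solution, setting ∂C/∂t = 0 at fixed x gives v²t² + 2Dt − x² = 0, so t = (√(D² + v²x²) − D)/v².
√(D² + v²x²) = √(0.59² + 0.37² × 24²) = 8.900; v² = 0.1369.
t = (8.900 − 0.59)/0.1369 = 60.7 days (vs. the pure-advection estimate x/v = 64.9 d).

60.7 days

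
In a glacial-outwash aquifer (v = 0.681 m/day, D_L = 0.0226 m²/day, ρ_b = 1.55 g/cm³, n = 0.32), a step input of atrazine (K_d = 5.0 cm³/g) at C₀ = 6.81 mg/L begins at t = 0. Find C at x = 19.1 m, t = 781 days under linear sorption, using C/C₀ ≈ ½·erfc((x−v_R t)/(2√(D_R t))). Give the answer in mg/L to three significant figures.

Retardation factor R = 1 + ρ_b·K_d/n = 1 + 1.55 × 5.0/0.32 = 25.22.
Sorption retards both mechanisms: v_R = v/R = 0.02700 m/day, D_R = D/R = 0.0008961 m²/day.
v_R·t = 0.02700 × 781 = 21.087 m; 2√(D_R t) = 1.673 m; argument = (19.1 − 21.087)/1.673 = -1.188.
C = C₀ × ½·erfc(-1.188) = 6.81 × 0.9535 = 6.49 mg/L.

6.49 mg/L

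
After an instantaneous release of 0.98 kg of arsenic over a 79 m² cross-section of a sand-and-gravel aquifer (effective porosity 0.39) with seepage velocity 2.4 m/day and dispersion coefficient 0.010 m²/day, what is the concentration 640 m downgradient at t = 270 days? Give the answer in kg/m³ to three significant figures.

For an instantaneous plane source, C(x,t) = M/(n_e·A·√(4πDt)) · exp(−(x−vt)²/(4Dt)), with n_e·A the pore (flow) area.
Plume center vt = 2.4 × 270 = 648 m, so the well at 640 m is 8 m upgradient of the peak.
√(4πDt) = 5.825 m, giving peak height M/(n_e·A·√(4πDt)) = 0.98/(0.39 × 79 × 5.825) = 0.005461 kg/m³.
(x−vt)²/(4Dt) = (-8)²/(4 × 0.010 × 270) = 5.926; exp(−5.926) = 0.002669.
C = 0.005461 × 0.002669 = 1.46e-05 kg/m³.

1.46e-05 kg/m³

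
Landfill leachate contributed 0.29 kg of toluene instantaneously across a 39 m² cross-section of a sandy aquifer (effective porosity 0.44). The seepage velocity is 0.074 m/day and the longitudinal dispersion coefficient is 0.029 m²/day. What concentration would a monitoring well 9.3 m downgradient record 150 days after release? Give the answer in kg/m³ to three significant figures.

For an instantaneous plane source, C(x,t) = M/(n_e·A·√(4πDt)) · exp(−(x−vt)²/(4Dt)), with n_e·A the pore (flow) area.
Plume center vt = 0.074 × 150 = 11.1 m, so the well at 9.3 m is 1.8 m upgradient of the peak.
√(4πDt) = 7.393 m, giving peak height M/(n_e·A·√(4πDt)) = 0.29/(0.44 × 39 × 7.393) = 0.002286 kg/m³.
(x−vt)²/(4Dt) = (-1.8)²/(4 × 0.029 × 150) = 0.1862; exp(−0.1862) = 0.8301.
C = 0.002286 × 0.8301 = 0.00190 kg/m³.

0.00190 kg/m³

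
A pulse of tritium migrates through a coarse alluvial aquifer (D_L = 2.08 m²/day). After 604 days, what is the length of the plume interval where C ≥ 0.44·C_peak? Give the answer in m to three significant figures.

128 m

The plume is Gaussian with σ = √(2Dt) = √(2 × 2.08 × 604) = 50.13 m.
C/C_peak = exp(−Δx²/(2σ²)) = 0.44 ⇒ Δx = σ·√(−2 ln 0.44) = 50.13 × 1.281 = 64.22 m.
Width = 2Δx = 128 m.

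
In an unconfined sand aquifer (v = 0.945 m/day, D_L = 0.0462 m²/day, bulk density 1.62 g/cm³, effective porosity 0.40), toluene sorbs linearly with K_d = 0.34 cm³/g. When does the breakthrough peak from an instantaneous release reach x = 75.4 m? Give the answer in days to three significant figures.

190 days

Retardation factor R = 1 + ρ_b·K_d/n = 1 + 1.62 × 0.34/0.40 = 2.377.
Sorption retards both mechanisms: v_R = v/R = 0.3976 m/day, D_R = D/R = 0.01944 m²/day.
Peak time from v_R²t² + 2D_R t − x² = 0: t = (√(D_R² + v_R²x²) − D_R)/v_R².
√(D_R² + v_R²x²) = √(0.01944² + 0.3976² × 75.4²) = 29.98; v_R² = 0.1581.
t = (29.98 − 0.01944)/0.1581 = 190 days.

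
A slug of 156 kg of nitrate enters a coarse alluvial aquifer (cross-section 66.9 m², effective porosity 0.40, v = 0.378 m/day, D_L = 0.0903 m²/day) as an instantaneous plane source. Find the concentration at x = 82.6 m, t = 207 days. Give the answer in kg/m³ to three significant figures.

0.295 kg/m³

For an instantaneous plane source, C(x,t) = M/(n_e·A·√(4πDt)) · exp(−(x−vt)²/(4Dt)), with n_e·A the pore (flow) area.
Plume center vt = 0.378 × 207 = 78.246 m, so the well at 82.6 m is 4.354 m downgradient of the peak.
√(4πDt) = 15.33 m, giving peak height M/(n_e·A·√(4πDt)) = 156/(0.40 × 66.9 × 15.33) = 0.3803 kg/m³.
(x−vt)²/(4Dt) = (4.354)²/(4 × 0.0903 × 207) = 0.2535; exp(−0.2535) = 0.7761.
C = 0.3803 × 0.7761 = 0.295 kg/m³.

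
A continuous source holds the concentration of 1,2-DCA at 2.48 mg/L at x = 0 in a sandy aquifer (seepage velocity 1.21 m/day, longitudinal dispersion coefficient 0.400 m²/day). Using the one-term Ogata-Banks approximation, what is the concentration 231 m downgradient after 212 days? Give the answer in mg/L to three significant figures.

2.42 mg/L

For a continuous step input, C/C₀ ≈ ½·erfc((x−vt)/(2√(Dt))).
vt = 1.21 × 212 = 256.52 m and 2√(Dt) = 2√(0.400 × 212) = 18.42 m.
Argument (x−vt)/(2√(Dt)) = (231 − 256.52)/18.42 = -1.385; ½·erfc(-1.385) = 0.9749.
C = 2.48 × 0.9749 = 2.42 mg/L.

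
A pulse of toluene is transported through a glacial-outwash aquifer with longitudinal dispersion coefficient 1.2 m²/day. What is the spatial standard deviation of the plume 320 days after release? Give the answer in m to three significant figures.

27.7 m

Dispersive spreading gives a Gaussian with σ² = 2Dt; advection only shifts the center.
σ = √(2 × 1.2 × 320) = 27.7 m.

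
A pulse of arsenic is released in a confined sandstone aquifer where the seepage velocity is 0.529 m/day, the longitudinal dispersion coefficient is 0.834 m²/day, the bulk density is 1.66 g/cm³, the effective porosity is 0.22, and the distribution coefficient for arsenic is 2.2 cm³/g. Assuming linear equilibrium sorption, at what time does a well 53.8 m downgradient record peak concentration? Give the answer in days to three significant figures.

Retardation factor R = 1 + ρ_b·K_d/n = 1 + 1.66 × 2.2/0.22 = 17.60.
Sorption retards both mechanisms: v_R = v/R = 0.03006 m/day, D_R = D/R = 0.04739 m²/day.
Peak time from v_R²t² + 2D_R t − x² = 0: t = (√(D_R² + v_R²x²) − D_R)/v_R².
√(D_R² + v_R²x²) = √(0.04739² + 0.03006² × 53.8²) = 1.618; v_R² = 0.0009036.
t = (1.618 − 0.04739)/0.0009036 = 1740 days.

1740 days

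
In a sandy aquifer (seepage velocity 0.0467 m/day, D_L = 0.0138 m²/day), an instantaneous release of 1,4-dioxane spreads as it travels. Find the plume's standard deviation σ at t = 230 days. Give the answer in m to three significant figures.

2.52 m

Dispersive spreading gives a Gaussian with σ² = 2Dt; advection only shifts the center.
σ = √(2 × 0.0138 × 230) = 2.52 m.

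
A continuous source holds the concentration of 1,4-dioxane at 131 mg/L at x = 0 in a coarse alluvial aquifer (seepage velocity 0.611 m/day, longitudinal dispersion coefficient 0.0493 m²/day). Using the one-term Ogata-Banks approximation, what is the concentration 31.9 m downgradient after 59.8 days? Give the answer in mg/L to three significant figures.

For a continuous step input, C/C₀ ≈ ½·erfc((x−vt)/(2√(Dt))).
vt = 0.611 × 59.8 = 36.5378 m and 2√(Dt) = 2√(0.0493 × 59.8) = 3.434 m.
Argument (x−vt)/(2√(Dt)) = (31.9 − 36.5378)/3.434 = -1.351; ½·erfc(-1.351) = 0.9720.
C = 131 × 0.9720 = 127 mg/L.

127 mg/L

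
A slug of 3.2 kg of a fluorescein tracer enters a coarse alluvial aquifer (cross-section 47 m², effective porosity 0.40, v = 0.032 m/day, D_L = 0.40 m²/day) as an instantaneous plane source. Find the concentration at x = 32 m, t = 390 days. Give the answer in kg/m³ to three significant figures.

0.00209 kg/m³

For an instantaneous plane source, C(x,t) = M/(n_e·A·√(4πDt)) · exp(−(x−vt)²/(4Dt)), with n_e·A the pore (flow) area.
Plume center vt = 0.032 × 390 = 12.48 m, so the well at 32 m is 19.52 m downgradient of the peak.
√(4πDt) = 44.28 m, giving peak height M/(n_e·A·√(4πDt)) = 3.2/(0.40 × 47 × 44.28) = 0.003844 kg/m³.
(x−vt)²/(4Dt) = (19.52)²/(4 × 0.40 × 390) = 0.6106; exp(−0.6106) = 0.5430.
C = 0.003844 × 0.5430 = 0.00209 kg/m³.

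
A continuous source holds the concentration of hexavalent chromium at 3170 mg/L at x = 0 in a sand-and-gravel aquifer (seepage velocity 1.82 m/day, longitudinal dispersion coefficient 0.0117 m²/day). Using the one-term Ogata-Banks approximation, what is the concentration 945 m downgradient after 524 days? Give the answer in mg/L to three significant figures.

For a continuous step input, C/C₀ ≈ ½·erfc((x−vt)/(2√(Dt))).
vt = 1.82 × 524 = 953.68 m and 2√(Dt) = 2√(0.0117 × 524) = 4.952 m.
Argument (x−vt)/(2√(Dt)) = (945 − 953.68)/4.952 = -1.753; ½·erfc(-1.753) = 0.9934.
C = 3170 × 0.9934 = 3150 mg/L.

3150 mg/L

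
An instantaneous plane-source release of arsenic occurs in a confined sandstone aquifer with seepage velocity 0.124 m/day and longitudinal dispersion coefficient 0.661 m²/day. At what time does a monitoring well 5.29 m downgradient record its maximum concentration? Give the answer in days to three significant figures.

17.6 days

For the 1D instantaneous-source solution, setting ∂C/∂t = 0 at fixed x gives v²t² + 2Dt − x² = 0, so t = (√(D² + v²x²) − D)/v².
√(D² + v²x²) = √(0.661² + 0.124² × 5.29²) = 0.9312; v² = 0.015376.
t = (0.9312 − 0.661)/0.015376 = 17.6 days (vs. the pure-advection estimate x/v = 42.7 d).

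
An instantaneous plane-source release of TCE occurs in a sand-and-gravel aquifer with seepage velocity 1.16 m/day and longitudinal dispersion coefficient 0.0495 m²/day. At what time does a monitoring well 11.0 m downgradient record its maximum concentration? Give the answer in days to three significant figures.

9.45 days

For the 1D instantaneous-source solution, setting ∂C/∂t = 0 at fixed x gives v²t² + 2Dt − x² = 0, so t = (√(D² + v²x²) − D)/v².
√(D² + v²x²) = √(0.0495² + 1.16² × 11.0²) = 12.76; v² = 1.3456.
t = (12.76 − 0.0495)/1.3456 = 9.45 days (vs. the pure-advection estimate x/v = 9.48 d).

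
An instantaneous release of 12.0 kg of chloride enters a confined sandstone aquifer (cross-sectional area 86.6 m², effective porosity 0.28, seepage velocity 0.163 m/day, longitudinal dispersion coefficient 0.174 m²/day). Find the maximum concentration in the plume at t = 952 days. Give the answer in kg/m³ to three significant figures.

The peak of an instantaneous 1D plume sits at x = vt; there the Gaussian factor is 1 and C_max = M/(n_e·A·√(4πDt)), where n_e·A is the pore area the mass is dissolved in.
√(4πDt) = √(4π × 0.174 × 952) = 45.62 m, so C_max = 12.0/(0.28 × 86.6 × 45.62) = 0.0108 kg/m³.

0.0108 kg/m³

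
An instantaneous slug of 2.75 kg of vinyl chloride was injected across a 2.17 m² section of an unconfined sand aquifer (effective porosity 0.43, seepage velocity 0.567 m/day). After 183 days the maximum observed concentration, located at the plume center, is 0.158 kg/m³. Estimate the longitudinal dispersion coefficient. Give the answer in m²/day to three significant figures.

At the plume center C_max = M/(n_e·A·√(4πDt)), so D = M²/(4πt·(n_e·A·C_max)²).
n_e·A·C_max = 0.43 × 2.17 × 0.158 = 0.1474 kg/m.
D = 2.75²/(4π × 183 × 0.1474²) = 0.151 m²/day.

0.151 m²/day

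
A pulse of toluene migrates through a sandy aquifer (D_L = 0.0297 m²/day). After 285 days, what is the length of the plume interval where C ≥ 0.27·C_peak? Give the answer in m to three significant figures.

13.3 m

The plume is Gaussian with σ = √(2Dt) = √(2 × 0.0297 × 285) = 4.114 m.
C/C_peak = exp(−Δx²/(2σ²)) = 0.27 ⇒ Δx = σ·√(−2 ln 0.27) = 4.114 × 1.618 = 6.656 m.
Width = 2Δx = 13.3 m.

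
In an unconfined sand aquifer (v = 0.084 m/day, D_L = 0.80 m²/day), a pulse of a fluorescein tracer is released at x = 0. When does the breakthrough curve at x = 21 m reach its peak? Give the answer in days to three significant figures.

For the 1D instantaneous-source solution, setting ∂C/∂t = 0 at fixed x gives v²t² + 2Dt − x² = 0, so t = (√(D² + v²x²) − D)/v².
√(D² + v²x²) = √(0.80² + 0.084² × 21²) = 1.937; v² = 0.007056.
t = (1.937 − 0.80)/0.007056 = 161 days (vs. the pure-advection estimate x/v = 250 d).

161 days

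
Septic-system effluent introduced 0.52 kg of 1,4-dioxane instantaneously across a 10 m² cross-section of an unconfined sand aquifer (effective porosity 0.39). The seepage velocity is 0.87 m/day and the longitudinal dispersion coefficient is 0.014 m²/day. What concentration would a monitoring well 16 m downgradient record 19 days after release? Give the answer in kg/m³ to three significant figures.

For an instantaneous plane source, C(x,t) = M/(n_e·A·√(4πDt)) · exp(−(x−vt)²/(4Dt)), with n_e·A the pore (flow) area.
Plume center vt = 0.87 × 19 = 16.53 m, so the well at 16 m is 0.53 m upgradient of the peak.
√(4πDt) = 1.828 m, giving peak height M/(n_e·A·√(4πDt)) = 0.52/(0.39 × 10 × 1.828) = 0.07294 kg/m³.
(x−vt)²/(4Dt) = (-0.53)²/(4 × 0.014 × 19) = 0.2640; exp(−0.2640) = 0.7680.
C = 0.07294 × 0.7680 = 0.0560 kg/m³.

0.0560 kg/m³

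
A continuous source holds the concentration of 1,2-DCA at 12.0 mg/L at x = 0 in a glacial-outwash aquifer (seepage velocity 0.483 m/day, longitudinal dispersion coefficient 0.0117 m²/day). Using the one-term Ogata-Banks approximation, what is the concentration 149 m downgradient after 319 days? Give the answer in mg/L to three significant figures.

11.6 mg/L

For a continuous step input, C/C₀ ≈ ½·erfc((x−vt)/(2√(Dt))).
vt = 0.483 × 319 = 154.077 m and 2√(Dt) = 2√(0.0117 × 319) = 3.864 m.
Argument (x−vt)/(2√(Dt)) = (149 − 154.077)/3.864 = -1.314; ½·erfc(-1.314) = 0.9684.
C = 12.0 × 0.9684 = 11.6 mg/L.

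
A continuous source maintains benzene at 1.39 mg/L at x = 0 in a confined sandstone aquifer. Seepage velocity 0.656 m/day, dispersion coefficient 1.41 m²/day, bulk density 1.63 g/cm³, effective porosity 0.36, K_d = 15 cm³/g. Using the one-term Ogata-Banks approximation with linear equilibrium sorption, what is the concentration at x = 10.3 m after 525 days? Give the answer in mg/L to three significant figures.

Retardation factor R = 1 + ρ_b·K_d/n = 1 + 1.63 × 15/0.36 = 68.92.
Sorption retards both mechanisms: v_R = v/R = 0.009518 m/day, D_R = D/R = 0.02046 m²/day.
v_R·t = 0.009518 × 525 = 4.99695 m; 2√(D_R t) = 6.555 m; argument = (10.3 − 4.99695)/6.555 = 0.8090.
C = C₀ × ½·erfc(0.8090) = 1.39 × 0.1263 = 0.176 mg/L.

0.176 mg/L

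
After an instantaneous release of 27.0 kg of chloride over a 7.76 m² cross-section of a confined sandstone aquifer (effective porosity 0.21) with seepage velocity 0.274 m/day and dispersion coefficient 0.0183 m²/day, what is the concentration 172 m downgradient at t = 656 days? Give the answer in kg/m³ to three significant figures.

0.387 kg/m³

For an instantaneous plane source, C(x,t) = M/(n_e·A·√(4πDt)) · exp(−(x−vt)²/(4Dt)), with n_e·A the pore (flow) area.
Plume center vt = 0.274 × 656 = 179.744 m, so the well at 172 m is 7.744 m upgradient of the peak.
√(4πDt) = 12.28 m, giving peak height M/(n_e·A·√(4πDt)) = 27.0/(0.21 × 7.76 × 12.28) = 1.349 kg/m³.
(x−vt)²/(4Dt) = (-7.744)²/(4 × 0.0183 × 656) = 1.249; exp(−1.249) = 0.2868.
C = 1.349 × 0.2868 = 0.387 kg/m³.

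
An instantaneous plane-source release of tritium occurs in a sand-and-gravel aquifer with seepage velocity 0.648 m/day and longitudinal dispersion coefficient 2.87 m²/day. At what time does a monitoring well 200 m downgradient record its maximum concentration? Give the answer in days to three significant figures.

For the 1D instantaneous-source solution, setting ∂C/∂t = 0 at fixed x gives v²t² + 2Dt − x² = 0, so t = (√(D² + v²x²) − D)/v².
√(D² + v²x²) = √(2.87² + 0.648² × 200²) = 129.6; v² = 0.419904.
t = (129.6 − 2.87)/0.419904 = 302 days (vs. the pure-advection estimate x/v = 309 d).

302 days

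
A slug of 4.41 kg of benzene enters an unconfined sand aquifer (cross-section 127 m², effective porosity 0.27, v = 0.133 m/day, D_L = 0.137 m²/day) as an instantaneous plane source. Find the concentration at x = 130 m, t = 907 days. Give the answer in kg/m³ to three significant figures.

For an instantaneous plane source, C(x,t) = M/(n_e·A·√(4πDt)) · exp(−(x−vt)²/(4Dt)), with n_e·A the pore (flow) area.
Plume center vt = 0.133 × 907 = 120.631 m, so the well at 130 m is 9.369 m downgradient of the peak.
√(4πDt) = 39.52 m, giving peak height M/(n_e·A·√(4πDt)) = 4.41/(0.27 × 127 × 39.52) = 0.003254 kg/m³.
(x−vt)²/(4Dt) = (9.369)²/(4 × 0.137 × 907) = 0.1766; exp(−0.1766) = 0.8381.
C = 0.003254 × 0.8381 = 0.00273 kg/m³.

0.00273 kg/m³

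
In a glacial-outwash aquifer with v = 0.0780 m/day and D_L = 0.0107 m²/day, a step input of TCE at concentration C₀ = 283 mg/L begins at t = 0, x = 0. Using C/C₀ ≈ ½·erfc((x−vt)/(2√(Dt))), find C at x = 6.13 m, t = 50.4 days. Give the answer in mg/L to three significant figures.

For a continuous step input, C/C₀ ≈ ½·erfc((x−vt)/(2√(Dt))).
vt = 0.0780 × 50.4 = 3.9312 m and 2√(Dt) = 2√(0.0107 × 50.4) = 1.469 m.
Argument (x−vt)/(2√(Dt)) = (6.13 − 3.9312)/1.469 = 1.497; ½·erfc(1.497) = 0.01713.
C = 283 × 0.01713 = 4.85 mg/L.

4.85 mg/L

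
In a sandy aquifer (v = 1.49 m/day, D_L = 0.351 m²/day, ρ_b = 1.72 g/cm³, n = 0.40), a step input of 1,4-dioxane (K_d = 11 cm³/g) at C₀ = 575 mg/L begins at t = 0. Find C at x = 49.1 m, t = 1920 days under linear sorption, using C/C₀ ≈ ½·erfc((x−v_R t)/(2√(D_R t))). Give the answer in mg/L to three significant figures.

559 mg/L

Retardation factor R = 1 + ρ_b·K_d/n = 1 + 1.72 × 11/0.40 = 48.30.
Sorption retards both mechanisms: v_R = v/R = 0.03085 m/day, D_R = D/R = 0.007267 m²/day.
v_R·t = 0.03085 × 1920 = 59.232 m; 2√(D_R t) = 7.471 m; argument = (49.1 − 59.232)/7.471 = -1.356.
C = C₀ × ½·erfc(-1.356) = 575 × 0.9724 = 559 mg/L.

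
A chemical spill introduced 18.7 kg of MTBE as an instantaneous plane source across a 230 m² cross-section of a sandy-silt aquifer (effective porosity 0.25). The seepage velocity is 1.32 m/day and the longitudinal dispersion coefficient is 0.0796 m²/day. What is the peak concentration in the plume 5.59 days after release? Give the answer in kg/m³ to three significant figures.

0.138 kg/m³

The peak of an instantaneous 1D plume sits at x = vt; there the Gaussian factor is 1 and C_max = M/(n_e·A·√(4πDt)), where n_e·A is the pore area the mass is dissolved in.
√(4πDt) = √(4π × 0.0796 × 5.59) = 2.365 m, so C_max = 18.7/(0.25 × 230 × 2.365) = 0.138 kg/m³.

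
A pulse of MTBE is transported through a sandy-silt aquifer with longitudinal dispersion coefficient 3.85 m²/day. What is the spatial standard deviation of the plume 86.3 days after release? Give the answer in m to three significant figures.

25.8 m

Dispersive spreading gives a Gaussian with σ² = 2Dt; advection only shifts the center.
σ = √(2 × 3.85 × 86.3) = 25.8 m.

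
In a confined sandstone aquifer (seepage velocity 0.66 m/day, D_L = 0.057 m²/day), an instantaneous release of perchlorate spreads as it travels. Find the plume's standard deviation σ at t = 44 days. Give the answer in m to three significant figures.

Dispersive spreading gives a Gaussian with σ² = 2Dt; advection only shifts the center.
σ = √(2 × 0.057 × 44) = 2.24 m.

2.24 m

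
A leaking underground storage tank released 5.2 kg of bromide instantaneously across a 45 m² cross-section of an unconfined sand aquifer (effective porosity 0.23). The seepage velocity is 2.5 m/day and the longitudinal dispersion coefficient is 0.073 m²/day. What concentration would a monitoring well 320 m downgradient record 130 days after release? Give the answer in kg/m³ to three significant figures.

For an instantaneous plane source, C(x,t) = M/(n_e·A·√(4πDt)) · exp(−(x−vt)²/(4Dt)), with n_e·A the pore (flow) area.
Plume center vt = 2.5 × 130 = 325 m, so the well at 320 m is 5 m upgradient of the peak.
√(4πDt) = 10.92 m, giving peak height M/(n_e·A·√(4πDt)) = 5.2/(0.23 × 45 × 10.92) = 0.04601 kg/m³.
(x−vt)²/(4Dt) = (-5)²/(4 × 0.073 × 130) = 0.6586; exp(−0.6586) = 0.5176.
C = 0.04601 × 0.5176 = 0.0238 kg/m³.

0.0238 kg/m³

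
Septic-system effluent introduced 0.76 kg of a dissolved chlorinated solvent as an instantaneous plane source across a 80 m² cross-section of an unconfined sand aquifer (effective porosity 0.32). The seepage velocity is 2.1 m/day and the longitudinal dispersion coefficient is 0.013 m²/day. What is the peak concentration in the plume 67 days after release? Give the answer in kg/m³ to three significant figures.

The peak of an instantaneous 1D plume sits at x = vt; there the Gaussian factor is 1 and C_max = M/(n_e·A·√(4πDt)), where n_e·A is the pore area the mass is dissolved in.
√(4πDt) = √(4π × 0.013 × 67) = 3.308 m, so C_max = 0.76/(0.32 × 80 × 3.308) = 0.00897 kg/m³.

0.00897 kg/m³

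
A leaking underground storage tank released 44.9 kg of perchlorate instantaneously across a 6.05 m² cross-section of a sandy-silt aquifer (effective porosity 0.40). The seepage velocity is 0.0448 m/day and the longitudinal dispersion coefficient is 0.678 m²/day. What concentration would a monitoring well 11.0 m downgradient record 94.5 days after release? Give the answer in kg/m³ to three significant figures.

0.547 kg/m³

For an instantaneous plane source, C(x,t) = M/(n_e·A·√(4πDt)) · exp(−(x−vt)²/(4Dt)), with n_e·A the pore (flow) area.
Plume center vt = 0.0448 × 94.5 = 4.2336 m, so the well at 11.0 m is 6.7664 m downgradient of the peak.
√(4πDt) = 28.37 m, giving peak height M/(n_e·A·√(4πDt)) = 44.9/(0.40 × 6.05 × 28.37) = 0.6540 kg/m³.
(x−vt)²/(4Dt) = (6.7664)²/(4 × 0.678 × 94.5) = 0.1786; exp(−0.1786) = 0.8364.
C = 0.6540 × 0.8364 = 0.547 kg/m³.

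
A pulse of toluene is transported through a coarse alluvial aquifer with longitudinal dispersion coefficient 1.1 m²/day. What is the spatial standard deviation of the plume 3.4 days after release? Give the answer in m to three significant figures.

Dispersive spreading gives a Gaussian with σ² = 2Dt; advection only shifts the center.
σ = √(2 × 1.1 × 3.4) = 2.73 m.

2.73 m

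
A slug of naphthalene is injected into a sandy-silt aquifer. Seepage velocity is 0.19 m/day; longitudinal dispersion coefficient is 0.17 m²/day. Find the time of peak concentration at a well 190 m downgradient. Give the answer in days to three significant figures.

995 days

For the 1D instantaneous-source solution, setting ∂C/∂t = 0 at fixed x gives v²t² + 2Dt − x² = 0, so t = (√(D² + v²x²) − D)/v².
√(D² + v²x²) = √(0.17² + 0.19² × 190²) = 36.10; v² = 0.0361.
t = (36.10 − 0.17)/0.0361 = 995 days (vs. the pure-advection estimate x/v = 1000 d).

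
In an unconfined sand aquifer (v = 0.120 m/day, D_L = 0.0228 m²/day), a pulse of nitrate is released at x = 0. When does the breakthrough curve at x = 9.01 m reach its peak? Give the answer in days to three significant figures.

For the 1D instantaneous-source solution, setting ∂C/∂t = 0 at fixed x gives v²t² + 2Dt − x² = 0, so t = (√(D² + v²x²) − D)/v².
√(D² + v²x²) = √(0.0228² + 0.120² × 9.01²) = 1.081; v² = 0.0144.
t = (1.081 − 0.0228)/0.0144 = 73.5 days (vs. the pure-advection estimate x/v = 75.1 d).

73.5 days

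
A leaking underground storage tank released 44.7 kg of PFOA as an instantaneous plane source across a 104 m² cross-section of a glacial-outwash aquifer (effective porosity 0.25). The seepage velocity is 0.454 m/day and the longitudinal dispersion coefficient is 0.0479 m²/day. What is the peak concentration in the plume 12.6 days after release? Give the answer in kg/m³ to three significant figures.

The peak of an instantaneous 1D plume sits at x = vt; there the Gaussian factor is 1 and C_max = M/(n_e·A·√(4πDt)), where n_e·A is the pore area the mass is dissolved in.
√(4πDt) = √(4π × 0.0479 × 12.6) = 2.754 m, so C_max = 44.7/(0.25 × 104 × 2.754) = 0.624 kg/m³.

0.624 kg/m³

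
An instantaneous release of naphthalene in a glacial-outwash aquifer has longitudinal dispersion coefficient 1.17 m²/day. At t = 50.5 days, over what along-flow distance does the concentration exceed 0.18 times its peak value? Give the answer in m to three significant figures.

The plume is Gaussian with σ = √(2Dt) = √(2 × 1.17 × 50.5) = 10.87 m.
C/C_peak = exp(−Δx²/(2σ²)) = 0.18 ⇒ Δx = σ·√(−2 ln 0.18) = 10.87 × 1.852 = 20.13 m.
Width = 2Δx = 40.3 m.

40.3 m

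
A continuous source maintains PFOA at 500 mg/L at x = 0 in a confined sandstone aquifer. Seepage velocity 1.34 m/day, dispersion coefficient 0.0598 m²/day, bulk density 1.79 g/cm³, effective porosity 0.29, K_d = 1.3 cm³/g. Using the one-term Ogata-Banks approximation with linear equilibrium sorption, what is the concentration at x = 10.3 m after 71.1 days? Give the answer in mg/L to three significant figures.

302 mg/L

Retardation factor R = 1 + ρ_b·K_d/n = 1 + 1.79 × 1.3/0.29 = 9.024.
Sorption retards both mechanisms: v_R = v/R = 0.1485 m/day, D_R = D/R = 0.006627 m²/day.
v_R·t = 0.1485 × 71.1 = 10.55835 m; 2√(D_R t) = 1.373 m; argument = (10.3 − 10.55835)/1.373 = -0.1882.
C = C₀ × ½·erfc(-0.1882) = 500 × 0.6049 = 302 mg/L.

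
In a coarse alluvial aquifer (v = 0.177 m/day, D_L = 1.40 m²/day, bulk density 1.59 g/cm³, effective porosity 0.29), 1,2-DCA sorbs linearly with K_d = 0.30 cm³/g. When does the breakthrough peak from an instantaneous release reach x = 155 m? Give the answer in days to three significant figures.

2200 days

Retardation factor R = 1 + ρ_b·K_d/n = 1 + 1.59 × 0.30/0.29 = 2.645.
Sorption retards both mechanisms: v_R = v/R = 0.06692 m/day, D_R = D/R = 0.5293 m²/day.
Peak time from v_R²t² + 2D_R t − x² = 0: t = (√(D_R² + v_R²x²) − D_R)/v_R².
√(D_R² + v_R²x²) = √(0.5293² + 0.06692² × 155²) = 10.39; v_R² = 0.004478.
t = (10.39 − 0.5293)/0.004478 = 2200 days.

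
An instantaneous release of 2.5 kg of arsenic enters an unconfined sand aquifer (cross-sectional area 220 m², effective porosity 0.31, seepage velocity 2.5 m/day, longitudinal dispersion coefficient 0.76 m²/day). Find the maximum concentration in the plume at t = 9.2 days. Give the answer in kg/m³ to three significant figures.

0.00391 kg/m³

The peak of an instantaneous 1D plume sits at x = vt; there the Gaussian factor is 1 and C_max = M/(n_e·A·√(4πDt)), where n_e·A is the pore area the mass is dissolved in.
√(4πDt) = √(4π × 0.76 × 9.2) = 9.374 m, so C_max = 2.5/(0.31 × 220 × 9.374) = 0.00391 kg/m³.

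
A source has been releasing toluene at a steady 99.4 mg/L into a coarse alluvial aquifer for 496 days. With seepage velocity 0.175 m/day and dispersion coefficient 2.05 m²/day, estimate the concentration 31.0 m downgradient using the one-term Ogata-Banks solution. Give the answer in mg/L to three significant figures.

For a continuous step input, C/C₀ ≈ ½·erfc((x−vt)/(2√(Dt))).
vt = 0.175 × 496 = 86.8 m and 2√(Dt) = 2√(2.05 × 496) = 63.77 m.
Argument (x−vt)/(2√(Dt)) = (31.0 − 86.8)/63.77 = -0.8750; ½·erfc(-0.8750) = 0.8920.
C = 99.4 × 0.8920 = 88.7 mg/L.

88.7 mg/L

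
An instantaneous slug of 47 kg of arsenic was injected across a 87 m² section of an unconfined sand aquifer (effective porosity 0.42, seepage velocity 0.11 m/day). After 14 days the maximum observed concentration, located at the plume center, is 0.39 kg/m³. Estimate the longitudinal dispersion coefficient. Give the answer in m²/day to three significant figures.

At the plume center C_max = M/(n_e·A·√(4πDt)), so D = M²/(4πt·(n_e·A·C_max)²).
n_e·A·C_max = 0.42 × 87 × 0.39 = 14.25 kg/m.
D = 47²/(4π × 14 × 14.25²) = 0.0618 m²/day.

0.0618 m²/day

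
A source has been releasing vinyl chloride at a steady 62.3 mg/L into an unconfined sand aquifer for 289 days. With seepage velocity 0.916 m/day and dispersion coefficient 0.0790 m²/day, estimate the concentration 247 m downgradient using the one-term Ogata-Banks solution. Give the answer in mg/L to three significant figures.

For a continuous step input, C/C₀ ≈ ½·erfc((x−vt)/(2√(Dt))).
vt = 0.916 × 289 = 264.724 m and 2√(Dt) = 2√(0.0790 × 289) = 9.556 m.
Argument (x−vt)/(2√(Dt)) = (247 − 264.724)/9.556 = -1.855; ½·erfc(-1.855) = 0.9956.
C = 62.3 × 0.9956 = 62.0 mg/L.

62.0 mg/L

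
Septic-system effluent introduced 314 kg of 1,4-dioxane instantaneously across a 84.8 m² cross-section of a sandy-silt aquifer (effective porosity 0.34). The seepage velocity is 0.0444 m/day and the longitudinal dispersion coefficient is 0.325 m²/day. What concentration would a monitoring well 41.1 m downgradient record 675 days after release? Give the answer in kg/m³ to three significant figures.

0.180 kg/m³

For an instantaneous plane source, C(x,t) = M/(n_e·A·√(4πDt)) · exp(−(x−vt)²/(4Dt)), with n_e·A the pore (flow) area.
Plume center vt = 0.0444 × 675 = 29.97 m, so the well at 41.1 m is 11.13 m downgradient of the peak.
√(4πDt) = 52.50 m, giving peak height M/(n_e·A·√(4πDt)) = 314/(0.34 × 84.8 × 52.50) = 0.2074 kg/m³.
(x−vt)²/(4Dt) = (11.13)²/(4 × 0.325 × 675) = 0.1412; exp(−0.1412) = 0.8683.
C = 0.2074 × 0.8683 = 0.180 kg/m³.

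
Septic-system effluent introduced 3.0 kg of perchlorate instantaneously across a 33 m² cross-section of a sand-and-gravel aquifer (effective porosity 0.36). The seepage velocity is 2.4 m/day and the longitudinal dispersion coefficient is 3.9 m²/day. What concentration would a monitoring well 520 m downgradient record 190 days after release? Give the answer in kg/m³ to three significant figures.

For an instantaneous plane source, C(x,t) = M/(n_e·A·√(4πDt)) · exp(−(x−vt)²/(4Dt)), with n_e·A the pore (flow) area.
Plume center vt = 2.4 × 190 = 456 m, so the well at 520 m is 64 m downgradient of the peak.
√(4πDt) = 96.50 m, giving peak height M/(n_e·A·√(4πDt)) = 3.0/(0.36 × 33 × 96.50) = 0.002617 kg/m³.
(x−vt)²/(4Dt) = (64)²/(4 × 3.9 × 190) = 1.382; exp(−1.382) = 0.2511.
C = 0.002617 × 0.2511 = 0.000657 kg/m³.

0.000657 kg/m³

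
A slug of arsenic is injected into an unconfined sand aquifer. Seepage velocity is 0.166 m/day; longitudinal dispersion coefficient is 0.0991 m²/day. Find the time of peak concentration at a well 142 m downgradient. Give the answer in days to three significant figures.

For the 1D instantaneous-source solution, setting ∂C/∂t = 0 at fixed x gives v²t² + 2Dt − x² = 0, so t = (√(D² + v²x²) − D)/v².
√(D² + v²x²) = √(0.0991² + 0.166² × 142²) = 23.57; v² = 0.027556.
t = (23.57 − 0.0991)/0.027556 = 852 days (vs. the pure-advection estimate x/v = 855 d).

852 days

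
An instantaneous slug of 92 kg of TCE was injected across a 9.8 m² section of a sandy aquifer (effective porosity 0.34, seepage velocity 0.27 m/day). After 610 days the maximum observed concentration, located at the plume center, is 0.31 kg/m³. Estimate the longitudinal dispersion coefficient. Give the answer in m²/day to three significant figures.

1.03 m²/day

At the plume center C_max = M/(n_e·A·√(4πDt)), so D = M²/(4πt·(n_e·A·C_max)²).
n_e·A·C_max = 0.34 × 9.8 × 0.31 = 1.033 kg/m.
D = 92²/(4π × 610 × 1.033²) = 1.03 m²/day.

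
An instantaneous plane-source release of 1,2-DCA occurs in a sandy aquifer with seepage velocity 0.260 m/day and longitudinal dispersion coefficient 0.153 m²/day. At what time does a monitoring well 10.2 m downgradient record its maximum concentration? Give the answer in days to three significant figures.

37.0 days

For the 1D instantaneous-source solution, setting ∂C/∂t = 0 at fixed x gives v²t² + 2Dt − x² = 0, so t = (√(D² + v²x²) − D)/v².
√(D² + v²x²) = √(0.153² + 0.260² × 10.2²) = 2.656; v² = 0.0676.
t = (2.656 − 0.153)/0.0676 = 37.0 days (vs. the pure-advection estimate x/v = 39.2 d).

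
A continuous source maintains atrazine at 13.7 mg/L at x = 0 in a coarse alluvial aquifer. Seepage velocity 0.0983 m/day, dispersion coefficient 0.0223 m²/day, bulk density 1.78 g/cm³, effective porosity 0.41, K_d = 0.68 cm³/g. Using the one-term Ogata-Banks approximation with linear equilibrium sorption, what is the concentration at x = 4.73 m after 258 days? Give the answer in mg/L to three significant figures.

Retardation factor R = 1 + ρ_b·K_d/n = 1 + 1.78 × 0.68/0.41 = 3.952.
Sorption retards both mechanisms: v_R = v/R = 0.02487 m/day, D_R = D/R = 0.005643 m²/day.
v_R·t = 0.02487 × 258 = 6.41646 m; 2√(D_R t) = 2.413 m; argument = (4.73 − 6.41646)/2.413 = -0.6989.
C = C₀ × ½·erfc(-0.6989) = 13.7 × 0.8385 = 11.5 mg/L.

11.5 mg/L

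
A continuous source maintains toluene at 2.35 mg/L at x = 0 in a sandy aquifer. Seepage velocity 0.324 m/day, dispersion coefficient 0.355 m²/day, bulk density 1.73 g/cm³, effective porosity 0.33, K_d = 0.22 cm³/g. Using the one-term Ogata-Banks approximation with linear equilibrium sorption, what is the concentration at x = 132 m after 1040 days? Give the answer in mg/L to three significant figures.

2.13 mg/L

Retardation factor R = 1 + ρ_b·K_d/n = 1 + 1.73 × 0.22/0.33 = 2.153.
Sorption retards both mechanisms: v_R = v/R = 0.1505 m/day, D_R = D/R = 0.1649 m²/day.
v_R·t = 0.1505 × 1040 = 156.52 m; 2√(D_R t) = 26.19 m; argument = (132 − 156.52)/26.19 = -0.9362.
C = C₀ × ½·erfc(-0.9362) = 2.35 × 0.9072 = 2.13 mg/L.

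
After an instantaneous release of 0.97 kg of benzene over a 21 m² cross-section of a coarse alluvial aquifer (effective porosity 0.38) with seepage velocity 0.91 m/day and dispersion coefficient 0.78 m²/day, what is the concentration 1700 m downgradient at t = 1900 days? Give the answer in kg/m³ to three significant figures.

0.000773 kg/m³

For an instantaneous plane source, C(x,t) = M/(n_e·A·√(4πDt)) · exp(−(x−vt)²/(4Dt)), with n_e·A the pore (flow) area.
Plume center vt = 0.91 × 1900 = 1729 m, so the well at 1700 m is 29 m upgradient of the peak.
√(4πDt) = 136.5 m, giving peak height M/(n_e·A·√(4πDt)) = 0.97/(0.38 × 21 × 136.5) = 0.0008905 kg/m³.
(x−vt)²/(4Dt) = (-29)²/(4 × 0.78 × 1900) = 0.1419; exp(−0.1419) = 0.8677.
C = 0.0008905 × 0.8677 = 0.000773 kg/m³.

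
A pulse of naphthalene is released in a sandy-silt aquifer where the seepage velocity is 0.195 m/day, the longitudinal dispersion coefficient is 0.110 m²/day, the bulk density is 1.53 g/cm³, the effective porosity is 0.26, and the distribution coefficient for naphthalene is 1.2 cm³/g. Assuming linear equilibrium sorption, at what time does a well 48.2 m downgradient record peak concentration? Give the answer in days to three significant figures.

Retardation factor R = 1 + ρ_b·K_d/n = 1 + 1.53 × 1.2/0.26 = 8.062.
Sorption retards both mechanisms: v_R = v/R = 0.02419 m/day, D_R = D/R = 0.01364 m²/day.
Peak time from v_R²t² + 2D_R t − x² = 0: t = (√(D_R² + v_R²x²) − D_R)/v_R².
√(D_R² + v_R²x²) = √(0.01364² + 0.02419² × 48.2²) = 1.166; v_R² = 0.0005852.
t = (1.166 − 0.01364)/0.0005852 = 1970 days.

1970 days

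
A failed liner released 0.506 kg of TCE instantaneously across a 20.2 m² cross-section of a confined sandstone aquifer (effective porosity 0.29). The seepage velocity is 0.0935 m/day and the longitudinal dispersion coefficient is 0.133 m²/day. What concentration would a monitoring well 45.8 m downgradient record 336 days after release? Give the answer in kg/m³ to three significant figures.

For an instantaneous plane source, C(x,t) = M/(n_e·A·√(4πDt)) · exp(−(x−vt)²/(4Dt)), with n_e·A the pore (flow) area.
Plume center vt = 0.0935 × 336 = 31.416 m, so the well at 45.8 m is 14.384 m downgradient of the peak.
√(4πDt) = 23.70 m, giving peak height M/(n_e·A·√(4πDt)) = 0.506/(0.29 × 20.2 × 23.70) = 0.003645 kg/m³.
(x−vt)²/(4Dt) = (14.384)²/(4 × 0.133 × 336) = 1.157; exp(−1.157) = 0.3144.
C = 0.003645 × 0.3144 = 0.00115 kg/m³.

0.00115 kg/m³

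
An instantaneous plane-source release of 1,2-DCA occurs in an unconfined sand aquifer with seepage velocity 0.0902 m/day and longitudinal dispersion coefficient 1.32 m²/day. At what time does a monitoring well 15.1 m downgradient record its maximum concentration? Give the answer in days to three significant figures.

For the 1D instantaneous-source solution, setting ∂C/∂t = 0 at fixed x gives v²t² + 2Dt − x² = 0, so t = (√(D² + v²x²) − D)/v².
√(D² + v²x²) = √(1.32² + 0.0902² × 15.1²) = 1.897; v² = 0.00813604.
t = (1.897 − 1.32)/0.00813604 = 70.9 days (vs. the pure-advection estimate x/v = 167 d).

70.9 days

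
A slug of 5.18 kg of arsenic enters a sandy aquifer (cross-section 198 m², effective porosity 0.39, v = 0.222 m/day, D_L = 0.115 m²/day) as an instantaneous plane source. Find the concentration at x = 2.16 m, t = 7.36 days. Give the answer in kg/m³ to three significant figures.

For an instantaneous plane source, C(x,t) = M/(n_e·A·√(4πDt)) · exp(−(x−vt)²/(4Dt)), with n_e·A the pore (flow) area.
Plume center vt = 0.222 × 7.36 = 1.63392 m, so the well at 2.16 m is 0.52608 m downgradient of the peak.
√(4πDt) = 3.261 m, giving peak height M/(n_e·A·√(4πDt)) = 5.18/(0.39 × 198 × 3.261) = 0.02057 kg/m³.
(x−vt)²/(4Dt) = (0.52608)²/(4 × 0.115 × 7.36) = 0.08175; exp(−0.08175) = 0.9215.
C = 0.02057 × 0.9215 = 0.0190 kg/m³.

0.0190 kg/m³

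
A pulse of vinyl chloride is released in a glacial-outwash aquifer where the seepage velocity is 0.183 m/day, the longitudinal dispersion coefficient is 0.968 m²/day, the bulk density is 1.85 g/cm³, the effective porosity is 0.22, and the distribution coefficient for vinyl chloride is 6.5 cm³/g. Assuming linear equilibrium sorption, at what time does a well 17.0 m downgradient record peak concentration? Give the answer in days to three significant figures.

3810 days

Retardation factor R = 1 + ρ_b·K_d/n = 1 + 1.85 × 6.5/0.22 = 55.66.
Sorption retards both mechanisms: v_R = v/R = 0.003288 m/day, D_R = D/R = 0.01739 m²/day.
Peak time from v_R²t² + 2D_R t − x² = 0: t = (√(D_R² + v_R²x²) − D_R)/v_R².
√(D_R² + v_R²x²) = √(0.01739² + 0.003288² × 17.0²) = 0.05854; v_R² = 1.081e-05.
t = (0.05854 − 0.01739)/1.081e-05 = 3810 days.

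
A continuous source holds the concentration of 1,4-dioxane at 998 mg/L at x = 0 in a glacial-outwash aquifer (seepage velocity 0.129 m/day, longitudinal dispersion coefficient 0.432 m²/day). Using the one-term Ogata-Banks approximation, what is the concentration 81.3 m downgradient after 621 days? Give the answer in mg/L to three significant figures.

479 mg/L

For a continuous step input, C/C₀ ≈ ½·erfc((x−vt)/(2√(Dt))).
vt = 0.129 × 621 = 80.109 m and 2√(Dt) = 2√(0.432 × 621) = 32.76 m.
Argument (x−vt)/(2√(Dt)) = (81.3 − 80.109)/32.76 = 0.03636; ½·erfc(0.03636) = 0.4795.
C = 998 × 0.4795 = 479 mg/L.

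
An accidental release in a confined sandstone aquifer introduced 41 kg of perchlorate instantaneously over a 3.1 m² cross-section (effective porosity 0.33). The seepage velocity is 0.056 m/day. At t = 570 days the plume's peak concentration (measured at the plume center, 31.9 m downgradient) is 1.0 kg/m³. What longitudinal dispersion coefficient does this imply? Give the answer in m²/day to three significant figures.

At the plume center C_max = M/(n_e·A·√(4πDt)), so D = M²/(4πt·(n_e·A·C_max)²).
n_e·A·C_max = 0.33 × 3.1 × 1.0 = 1.023 kg/m.
D = 41²/(4π × 570 × 1.023²) = 0.224 m²/day.

0.224 m²/day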